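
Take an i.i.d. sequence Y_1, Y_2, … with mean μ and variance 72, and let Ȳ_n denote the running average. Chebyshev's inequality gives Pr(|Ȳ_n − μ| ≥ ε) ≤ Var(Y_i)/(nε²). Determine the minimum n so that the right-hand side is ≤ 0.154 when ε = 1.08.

401

Require 72/(n·1.08²) ≤ 0.154, i.e. n ≥ 72/(0.154·1.08²) = 400.834.
The smallest integer n is 401.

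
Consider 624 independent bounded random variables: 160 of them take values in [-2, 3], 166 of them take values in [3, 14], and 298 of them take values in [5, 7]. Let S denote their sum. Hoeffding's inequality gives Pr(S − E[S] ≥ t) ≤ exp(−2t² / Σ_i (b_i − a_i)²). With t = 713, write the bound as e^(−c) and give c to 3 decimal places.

Σ(b_i − a_i)² = 160·5² + 166·11² + 298·2² = 25278.
c = 2t² / 25278 = 2·713² / 25278 = 40.2222.

40.222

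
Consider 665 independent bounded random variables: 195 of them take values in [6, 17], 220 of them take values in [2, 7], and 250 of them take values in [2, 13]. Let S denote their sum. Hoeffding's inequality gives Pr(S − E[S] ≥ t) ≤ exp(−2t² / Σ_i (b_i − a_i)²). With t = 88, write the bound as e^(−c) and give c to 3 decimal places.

Σ(b_i − a_i)² = 195·11² + 220·5² + 250·11² = 59345.
c = 2t² / 59345 = 2·88² / 59345 = 0.2610.

0.261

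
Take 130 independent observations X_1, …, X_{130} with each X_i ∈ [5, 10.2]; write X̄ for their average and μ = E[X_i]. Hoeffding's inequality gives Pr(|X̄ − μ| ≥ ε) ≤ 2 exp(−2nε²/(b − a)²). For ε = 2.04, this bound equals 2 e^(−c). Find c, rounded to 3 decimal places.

40.015

c = 2nε²/(b − a)² = 2·130·2.04² / 5.2² = 40.0154.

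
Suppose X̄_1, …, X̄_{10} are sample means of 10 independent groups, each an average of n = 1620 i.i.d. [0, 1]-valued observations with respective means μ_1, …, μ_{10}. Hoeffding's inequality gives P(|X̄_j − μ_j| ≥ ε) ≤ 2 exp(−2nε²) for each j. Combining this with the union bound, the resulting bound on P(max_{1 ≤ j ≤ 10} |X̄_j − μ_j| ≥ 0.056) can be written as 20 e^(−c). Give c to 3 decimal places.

Union bound over the 10 events: P(max_{1 ≤ j ≤ 10} |X̄_j − μ_j| ≥ 0.056) ≤ 10·2·exp(−2nε²) = 20 exp(−2·1620·0.056²).
So c = 2·1620·0.056² = 10.1606.

10.161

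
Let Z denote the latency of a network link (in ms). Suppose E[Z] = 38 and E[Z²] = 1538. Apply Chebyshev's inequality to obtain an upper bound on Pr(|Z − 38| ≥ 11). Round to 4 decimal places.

0.7769

Var(Z) = E[Z²] − (E[Z])² = 1538 − 1444 = 94.
Chebyshev's inequality: Pr(|Z − μ| ≥ t) ≤ Var(Z)/t² = 94/121 = 0.7769.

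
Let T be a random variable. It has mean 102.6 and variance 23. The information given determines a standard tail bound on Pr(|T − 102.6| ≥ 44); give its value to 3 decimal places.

0.012

Mean and variance are known, so Chebyshev's inequality applies.
Chebyshev: Pr(|T − μ| ≥ t) ≤ Var(T)/t².
Bound = 23 / 1936 = 0.0119.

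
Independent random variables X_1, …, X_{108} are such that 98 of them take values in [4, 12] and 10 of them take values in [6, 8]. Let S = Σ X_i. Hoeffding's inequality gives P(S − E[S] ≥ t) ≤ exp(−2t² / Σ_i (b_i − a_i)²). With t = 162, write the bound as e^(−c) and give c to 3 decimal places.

8.316

Σ(b_i − a_i)² = 98·8² + 10·2² = 6312.
c = 2t² / 6312 = 2·162² / 6312 = 8.3156.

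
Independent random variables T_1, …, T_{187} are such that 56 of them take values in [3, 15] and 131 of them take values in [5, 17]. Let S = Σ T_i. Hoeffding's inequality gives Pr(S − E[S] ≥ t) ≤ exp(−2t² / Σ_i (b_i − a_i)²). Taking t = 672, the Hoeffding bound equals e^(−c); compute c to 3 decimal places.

Σ(b_i − a_i)² = 56·12² + 131·12² = 26928.
c = 2t² / 26928 = 2·672² / 26928 = 33.5401.

33.540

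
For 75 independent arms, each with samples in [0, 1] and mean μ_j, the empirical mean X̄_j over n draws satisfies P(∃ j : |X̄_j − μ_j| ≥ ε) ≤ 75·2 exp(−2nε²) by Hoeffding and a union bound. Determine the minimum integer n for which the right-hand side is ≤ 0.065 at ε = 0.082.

576

Need 2·75·exp(−2nε²) ≤ 0.065, i.e. exp(−2nε²) ≤ 0.065/150.
So 2nε² ≥ ln(150/0.065) = 7.744003.
Hence n ≥ 7.744003/(2·0.082²) = 575.848.
The smallest integer n is 576.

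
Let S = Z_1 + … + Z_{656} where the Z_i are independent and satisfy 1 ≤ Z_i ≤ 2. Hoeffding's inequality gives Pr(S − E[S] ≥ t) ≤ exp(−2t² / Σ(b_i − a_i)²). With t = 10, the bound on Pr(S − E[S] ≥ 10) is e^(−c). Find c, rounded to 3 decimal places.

0.305

Σ(b_i − a_i)² = 656·(1)² = 656.
c = 2t²/656 = 2·10²/656 = 0.3049.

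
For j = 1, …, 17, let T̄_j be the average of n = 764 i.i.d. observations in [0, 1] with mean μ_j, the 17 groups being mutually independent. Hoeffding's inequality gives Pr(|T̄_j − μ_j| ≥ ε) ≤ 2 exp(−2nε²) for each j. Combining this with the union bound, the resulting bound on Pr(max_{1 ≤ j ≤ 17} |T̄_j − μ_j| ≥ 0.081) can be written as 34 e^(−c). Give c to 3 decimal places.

10.025

Union bound over the 17 events: Pr(max_{1 ≤ j ≤ 17} |T̄_j − μ_j| ≥ 0.081) ≤ 17·2·exp(−2nε²) = 34 exp(−2·764·0.081²).
So c = 2·764·0.081² = 10.0252.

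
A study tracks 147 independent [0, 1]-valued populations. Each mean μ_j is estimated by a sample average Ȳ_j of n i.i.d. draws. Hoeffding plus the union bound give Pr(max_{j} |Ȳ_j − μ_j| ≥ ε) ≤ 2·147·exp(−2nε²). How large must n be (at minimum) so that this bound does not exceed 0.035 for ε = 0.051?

1738

Need 2·147·exp(−2nε²) ≤ 0.035, i.e. exp(−2nε²) ≤ 0.035/294.
So 2nε² ≥ ln(294/0.035) = 9.035987.
Hence n ≥ 9.035987/(2·0.051²) = 1737.022.
The smallest integer n is 1738.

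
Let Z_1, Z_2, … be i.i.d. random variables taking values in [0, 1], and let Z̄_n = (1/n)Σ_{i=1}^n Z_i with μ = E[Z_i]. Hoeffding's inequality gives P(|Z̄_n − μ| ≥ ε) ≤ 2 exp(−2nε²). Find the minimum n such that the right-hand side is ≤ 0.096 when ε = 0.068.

329

Require 2·exp(−2nε²) ≤ 0.096, i.e. 2nε² ≥ ln(2/0.096) = 3.036554.
So n ≥ 3.036554 / (2·0.068²) = 328.347.
The smallest integer n is 329.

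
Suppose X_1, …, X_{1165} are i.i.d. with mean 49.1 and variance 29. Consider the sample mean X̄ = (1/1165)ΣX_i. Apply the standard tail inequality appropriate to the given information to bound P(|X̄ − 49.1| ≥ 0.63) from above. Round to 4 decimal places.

0.0627

With mean and variance of each term known, Chebyshev's inequality bounds the deviation of the sum (or sample mean).
Var(X̄) = Var(X_i)/n = 29/1165 = 0.024893.
Chebyshev: P(|X̄ − 49.1| ≥ 0.63) ≤ Var(X̄)/(0.63)² = 29/(1165·0.63²) = 0.0627.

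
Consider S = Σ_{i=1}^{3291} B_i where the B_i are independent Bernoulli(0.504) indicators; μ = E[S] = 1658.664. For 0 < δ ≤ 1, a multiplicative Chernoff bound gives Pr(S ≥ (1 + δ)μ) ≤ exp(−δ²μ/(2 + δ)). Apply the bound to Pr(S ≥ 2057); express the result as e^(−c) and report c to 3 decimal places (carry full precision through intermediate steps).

42.703

Write 2057 = (1 + δ)μ, so δ = 2057/1658.664 − 1 = 0.2401547…
Then the exponent is δ²μ/(2 + δ) = (2057 − μ)² / (μ·(2 + δ)) = 42.703422.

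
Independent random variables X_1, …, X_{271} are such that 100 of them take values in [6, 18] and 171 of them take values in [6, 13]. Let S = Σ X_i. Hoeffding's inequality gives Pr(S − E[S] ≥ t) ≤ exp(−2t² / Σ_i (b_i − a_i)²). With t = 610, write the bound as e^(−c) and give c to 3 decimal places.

Σ(b_i − a_i)² = 100·12² + 171·7² = 22779.
c = 2t² / 22779 = 2·610² / 22779 = 32.6704.

32.670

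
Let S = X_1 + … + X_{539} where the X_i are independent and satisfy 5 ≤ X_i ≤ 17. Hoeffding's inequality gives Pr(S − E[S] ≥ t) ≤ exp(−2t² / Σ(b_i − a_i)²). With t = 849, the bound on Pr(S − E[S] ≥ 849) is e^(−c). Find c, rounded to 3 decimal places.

18.574

Σ(b_i − a_i)² = 539·(12)² = 77616.
c = 2t²/77616 = 2·849²/77616 = 18.5735.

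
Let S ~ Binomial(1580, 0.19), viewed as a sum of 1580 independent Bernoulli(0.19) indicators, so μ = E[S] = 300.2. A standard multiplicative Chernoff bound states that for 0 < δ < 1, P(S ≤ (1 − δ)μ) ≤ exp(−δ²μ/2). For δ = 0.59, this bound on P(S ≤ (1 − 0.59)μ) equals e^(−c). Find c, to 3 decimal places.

c = δ²μ/2 = 0.59²·300.2/2 = 52.2498.

52.250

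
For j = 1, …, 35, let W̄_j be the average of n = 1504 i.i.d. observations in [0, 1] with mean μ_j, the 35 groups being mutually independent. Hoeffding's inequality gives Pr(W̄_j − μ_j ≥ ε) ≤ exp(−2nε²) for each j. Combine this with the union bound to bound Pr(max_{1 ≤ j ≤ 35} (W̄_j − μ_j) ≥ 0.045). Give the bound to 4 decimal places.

0.0792

Per-experiment Hoeffding bound: exp(−2·1504·0.045²) = exp(−6.09120) = 0.0022627.
Union bound over 35 events: 35·0.0022627 = 0.07919.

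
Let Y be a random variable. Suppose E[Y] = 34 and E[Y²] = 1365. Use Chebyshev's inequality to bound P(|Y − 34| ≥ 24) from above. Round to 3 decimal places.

0.363

Var(Y) = E[Y²] − (E[Y])² = 1365 − 1156 = 209.
Chebyshev's inequality: P(|Y − μ| ≥ t) ≤ Var(Y)/t² = 209/576 = 0.3628.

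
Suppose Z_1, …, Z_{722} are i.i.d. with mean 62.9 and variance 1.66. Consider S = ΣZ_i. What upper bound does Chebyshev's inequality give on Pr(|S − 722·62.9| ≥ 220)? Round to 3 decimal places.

Var(S) = n·Var(Z_i) = 722·1.66 = 1198.52.
Chebyshev: Pr(|S − 722·62.9| ≥ 220) ≤ Var(S)/220² = 1198.52/48400 = 0.0248.

0.025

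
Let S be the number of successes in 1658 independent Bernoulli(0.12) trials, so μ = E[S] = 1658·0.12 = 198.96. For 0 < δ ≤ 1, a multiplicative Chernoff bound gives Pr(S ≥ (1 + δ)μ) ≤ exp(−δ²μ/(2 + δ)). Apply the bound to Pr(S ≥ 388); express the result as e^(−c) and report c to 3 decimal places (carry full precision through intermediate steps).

60.883

Write 388 = (1 + δ)μ, so δ = 388/198.96 − 1 = 0.9501407…
Then the exponent is δ²μ/(2 + δ) = (388 − μ)² / (μ·(2 + δ)) = 60.883402.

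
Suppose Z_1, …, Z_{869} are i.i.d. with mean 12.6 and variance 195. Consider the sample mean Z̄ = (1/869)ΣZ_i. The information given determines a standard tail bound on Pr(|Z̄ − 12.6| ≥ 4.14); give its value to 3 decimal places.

With mean and variance of each term known, Chebyshev's inequality bounds the deviation of the sum (or sample mean).
Var(Z̄) = Var(Z_i)/n = 195/869 = 0.2244.
Chebyshev: Pr(|Z̄ − 12.6| ≥ 4.14) ≤ Var(Z̄)/(4.14)² = 195/(869·4.14²) = 0.0131.

0.013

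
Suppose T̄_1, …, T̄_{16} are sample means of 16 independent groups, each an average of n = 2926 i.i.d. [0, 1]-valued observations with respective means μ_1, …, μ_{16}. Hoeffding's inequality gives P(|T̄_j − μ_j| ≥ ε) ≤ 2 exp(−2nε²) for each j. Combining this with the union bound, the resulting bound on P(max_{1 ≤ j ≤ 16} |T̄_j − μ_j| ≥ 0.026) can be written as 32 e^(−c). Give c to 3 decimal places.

3.956

Union bound over the 16 events: P(max_{1 ≤ j ≤ 16} |T̄_j − μ_j| ≥ 0.026) ≤ 16·2·exp(−2nε²) = 32 exp(−2·2926·0.026²).
So c = 2·2926·0.026² = 3.9560.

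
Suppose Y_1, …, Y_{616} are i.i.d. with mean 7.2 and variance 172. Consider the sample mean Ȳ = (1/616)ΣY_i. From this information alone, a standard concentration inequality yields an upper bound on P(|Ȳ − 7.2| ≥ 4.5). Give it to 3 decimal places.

With mean and variance of each term known, Chebyshev's inequality bounds the deviation of the sum (or sample mean).
Var(Ȳ) = Var(Y_i)/n = 172/616 = 0.27922.
Chebyshev: P(|Ȳ − 7.2| ≥ 4.5) ≤ Var(Ȳ)/(4.5)² = 172/(616·4.5²) = 0.0138.

0.014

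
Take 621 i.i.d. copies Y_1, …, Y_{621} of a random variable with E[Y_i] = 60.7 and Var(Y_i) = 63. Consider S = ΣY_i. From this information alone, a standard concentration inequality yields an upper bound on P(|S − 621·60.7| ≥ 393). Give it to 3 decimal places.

0.253

With mean and variance of each term known, Chebyshev's inequality bounds the deviation of the sum (or sample mean).
Var(S) = n·Var(Y_i) = 621·63 = 39123.
Chebyshev: P(|S − 621·60.7| ≥ 393) ≤ Var(S)/393² = 39123/154449 = 0.2533.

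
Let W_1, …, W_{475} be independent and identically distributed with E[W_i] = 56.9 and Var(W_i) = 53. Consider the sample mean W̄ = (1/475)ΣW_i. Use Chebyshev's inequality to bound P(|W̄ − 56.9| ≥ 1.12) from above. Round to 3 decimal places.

Var(W̄) = Var(W_i)/n = 53/475 = 0.11158.
Chebyshev: P(|W̄ − 56.9| ≥ 1.12) ≤ Var(W̄)/(1.12)² = 53/(475·1.12²) = 0.0890.

0.089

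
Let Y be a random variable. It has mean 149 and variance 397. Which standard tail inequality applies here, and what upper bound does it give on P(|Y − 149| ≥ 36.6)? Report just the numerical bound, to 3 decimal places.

0.296

Mean and variance are known, so Chebyshev's inequality applies.
Chebyshev: P(|Y − μ| ≥ t) ≤ Var(Y)/t².
Bound = 397 / 1339.56 = 0.2964.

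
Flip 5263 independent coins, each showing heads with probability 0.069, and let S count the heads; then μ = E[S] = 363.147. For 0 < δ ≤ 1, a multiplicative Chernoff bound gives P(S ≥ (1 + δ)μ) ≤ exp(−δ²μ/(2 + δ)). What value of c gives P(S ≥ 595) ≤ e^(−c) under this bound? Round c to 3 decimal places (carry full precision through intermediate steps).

56.104

Write 595 = (1 + δ)μ, so δ = 595/363.147 − 1 = 0.638455…
Then the exponent is δ²μ/(2 + δ) = (595 − μ)² / (μ·(2 + δ)) = 56.103931.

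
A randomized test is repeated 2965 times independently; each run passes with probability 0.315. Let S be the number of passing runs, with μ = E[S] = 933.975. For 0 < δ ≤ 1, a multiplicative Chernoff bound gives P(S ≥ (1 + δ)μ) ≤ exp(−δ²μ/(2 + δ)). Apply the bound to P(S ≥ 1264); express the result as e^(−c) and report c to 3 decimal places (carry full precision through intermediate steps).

Write 1264 = (1 + δ)μ, so δ = 1264/933.975 − 1 = 0.3533553…
Then the exponent is δ²μ/(2 + δ) = (1264 − μ)² / (μ·(2 + δ)) = 49.553112.

49.553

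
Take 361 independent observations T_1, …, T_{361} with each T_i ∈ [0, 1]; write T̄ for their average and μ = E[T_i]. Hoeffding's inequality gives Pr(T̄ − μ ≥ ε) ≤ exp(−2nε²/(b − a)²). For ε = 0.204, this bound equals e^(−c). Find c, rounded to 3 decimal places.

c = 2nε²/(b − a)² = 2·361·0.204² / 1² = 30.0468.

30.047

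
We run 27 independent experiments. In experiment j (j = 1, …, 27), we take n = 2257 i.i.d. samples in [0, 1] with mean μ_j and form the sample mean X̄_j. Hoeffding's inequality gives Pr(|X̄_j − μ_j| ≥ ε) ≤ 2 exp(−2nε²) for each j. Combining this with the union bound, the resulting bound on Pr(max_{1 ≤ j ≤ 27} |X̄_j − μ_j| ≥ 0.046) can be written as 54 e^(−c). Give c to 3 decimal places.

Union bound over the 27 events: Pr(max_{1 ≤ j ≤ 27} |X̄_j − μ_j| ≥ 0.046) ≤ 27·2·exp(−2nε²) = 54 exp(−2·2257·0.046²).
So c = 2·2257·0.046² = 9.5516.

9.552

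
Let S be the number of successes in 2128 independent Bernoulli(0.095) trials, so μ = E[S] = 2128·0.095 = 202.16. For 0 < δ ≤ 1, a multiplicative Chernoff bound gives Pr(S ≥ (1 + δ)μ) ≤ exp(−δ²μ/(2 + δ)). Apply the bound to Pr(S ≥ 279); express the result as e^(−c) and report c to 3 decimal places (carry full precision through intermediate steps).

Write 279 = (1 + δ)μ, so δ = 279/202.16 − 1 = 0.380095…
Then the exponent is δ²μ/(2 + δ) = (279 − μ)² / (μ·(2 + δ)) = 12.271148.

12.271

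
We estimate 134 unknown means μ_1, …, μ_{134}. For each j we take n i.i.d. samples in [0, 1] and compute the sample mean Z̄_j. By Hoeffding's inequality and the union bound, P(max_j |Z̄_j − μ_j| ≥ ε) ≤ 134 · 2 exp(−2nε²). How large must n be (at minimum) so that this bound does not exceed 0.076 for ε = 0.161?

Need 2·134·exp(−2nε²) ≤ 0.076, i.e. exp(−2nε²) ≤ 0.076/268.
So 2nε² ≥ ln(268/0.076) = 8.168009.
Hence n ≥ 8.168009/(2·0.161²) = 157.556.
The smallest integer n is 158.

158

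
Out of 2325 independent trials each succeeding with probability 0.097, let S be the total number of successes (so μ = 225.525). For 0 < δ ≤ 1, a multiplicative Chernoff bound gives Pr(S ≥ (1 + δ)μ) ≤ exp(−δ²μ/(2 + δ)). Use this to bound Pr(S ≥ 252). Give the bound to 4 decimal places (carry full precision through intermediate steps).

Write 252 = (1 + δ)μ, so δ = 252/225.525 − 1 = 0.1173928…
Then the exponent is δ²μ/(2 + δ) = (252 − μ)² / (μ·(2 + δ)) = 1.467830.
Bound = exp(−1.467830) = 0.23042.

0.2304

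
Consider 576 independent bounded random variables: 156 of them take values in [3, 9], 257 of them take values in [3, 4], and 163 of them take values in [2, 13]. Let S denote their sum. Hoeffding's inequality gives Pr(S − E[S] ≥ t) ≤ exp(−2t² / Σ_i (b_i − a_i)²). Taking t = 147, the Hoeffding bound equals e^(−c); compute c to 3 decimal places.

Σ(b_i − a_i)² = 156·6² + 257·1² + 163·11² = 25596.
c = 2t² / 25596 = 2·147² / 25596 = 1.6885.

1.688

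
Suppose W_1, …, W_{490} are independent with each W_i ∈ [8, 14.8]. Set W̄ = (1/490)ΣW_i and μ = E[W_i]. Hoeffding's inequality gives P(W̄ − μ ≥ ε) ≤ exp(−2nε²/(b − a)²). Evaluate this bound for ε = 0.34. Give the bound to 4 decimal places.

Exponent: 2nε²/(b − a)² = 2·490·0.34² / 6.8² = 2.45000.
Bound = exp(−2.45000) = 0.08629.

0.0863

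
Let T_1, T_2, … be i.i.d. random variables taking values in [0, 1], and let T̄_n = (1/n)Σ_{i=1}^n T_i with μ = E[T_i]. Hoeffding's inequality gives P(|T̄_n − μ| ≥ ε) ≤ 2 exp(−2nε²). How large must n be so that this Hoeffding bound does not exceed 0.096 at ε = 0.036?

1172

Require 2·exp(−2nε²) ≤ 0.096, i.e. 2nε² ≥ ln(2/0.096) = 3.036554.
So n ≥ 3.036554 / (2·0.036²) = 1171.510.
The smallest integer n is 1172.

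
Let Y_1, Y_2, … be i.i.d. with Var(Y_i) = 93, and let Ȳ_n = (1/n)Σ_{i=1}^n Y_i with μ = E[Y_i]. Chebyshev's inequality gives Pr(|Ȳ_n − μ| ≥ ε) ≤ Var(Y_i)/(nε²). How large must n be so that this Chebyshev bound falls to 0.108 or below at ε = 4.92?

36

Require 93/(n·4.92²) ≤ 0.108, i.e. n ≥ 93/(0.108·4.92²) = 35.574.
The smallest integer n is 36.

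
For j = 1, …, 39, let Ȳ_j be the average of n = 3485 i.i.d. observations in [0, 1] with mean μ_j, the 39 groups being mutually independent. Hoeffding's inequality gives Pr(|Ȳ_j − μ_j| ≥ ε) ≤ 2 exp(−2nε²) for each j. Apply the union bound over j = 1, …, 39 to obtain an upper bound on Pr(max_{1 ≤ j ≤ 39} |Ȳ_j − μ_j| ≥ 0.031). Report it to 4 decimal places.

Per-experiment Hoeffding bound: 2·exp(−2·3485·0.031²) = 2·exp(−6.69817) = 0.0024663.
Union bound over 39 events: 39·0.0024663 = 0.09619.

0.0962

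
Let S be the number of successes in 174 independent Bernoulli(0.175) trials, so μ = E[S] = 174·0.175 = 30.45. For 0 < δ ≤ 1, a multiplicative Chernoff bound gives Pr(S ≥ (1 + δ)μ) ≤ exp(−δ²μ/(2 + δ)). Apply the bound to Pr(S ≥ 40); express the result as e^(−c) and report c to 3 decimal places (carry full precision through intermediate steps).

Write 40 = (1 + δ)μ, so δ = 40/30.45 − 1 = 0.3136289…
Then the exponent is δ²μ/(2 + δ) = (40 − μ)² / (μ·(2 + δ)) = 1.294571.

1.295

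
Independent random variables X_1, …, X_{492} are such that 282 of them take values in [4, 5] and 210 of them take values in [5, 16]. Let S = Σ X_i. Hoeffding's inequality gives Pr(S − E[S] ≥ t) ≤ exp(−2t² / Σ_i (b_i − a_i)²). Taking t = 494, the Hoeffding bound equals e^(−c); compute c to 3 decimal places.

Σ(b_i − a_i)² = 282·1² + 210·11² = 25692.
c = 2t² / 25692 = 2·494² / 25692 = 18.9970.

18.997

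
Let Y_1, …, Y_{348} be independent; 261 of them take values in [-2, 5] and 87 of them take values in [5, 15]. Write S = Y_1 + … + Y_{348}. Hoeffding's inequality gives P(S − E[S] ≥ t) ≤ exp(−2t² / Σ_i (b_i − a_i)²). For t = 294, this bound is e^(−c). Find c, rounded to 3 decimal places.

Σ(b_i − a_i)² = 261·7² + 87·10² = 21489.
c = 2t² / 21489 = 2·294² / 21489 = 8.0447.

8.045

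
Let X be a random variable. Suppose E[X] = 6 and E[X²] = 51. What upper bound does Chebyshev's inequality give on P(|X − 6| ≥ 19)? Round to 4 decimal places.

Var(X) = E[X²] − (E[X])² = 51 − 36 = 15.
Chebyshev's inequality: P(|X − μ| ≥ t) ≤ Var(X)/t² = 15/361 = 0.0416.

0.0416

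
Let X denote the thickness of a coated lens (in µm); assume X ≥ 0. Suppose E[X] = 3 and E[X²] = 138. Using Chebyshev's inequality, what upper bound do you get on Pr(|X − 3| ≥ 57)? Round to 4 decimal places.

Var(X) = E[X²] − (E[X])² = 138 − 9 = 129.
Chebyshev's inequality: Pr(|X − μ| ≥ t) ≤ Var(X)/t² = 129/3249 = 0.0397.

0.0397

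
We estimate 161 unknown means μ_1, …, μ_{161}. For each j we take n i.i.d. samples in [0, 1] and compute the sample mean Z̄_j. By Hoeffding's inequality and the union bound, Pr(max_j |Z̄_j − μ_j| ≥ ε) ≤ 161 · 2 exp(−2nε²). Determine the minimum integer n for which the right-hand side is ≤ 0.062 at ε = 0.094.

Need 2·161·exp(−2nε²) ≤ 0.062, i.e. exp(−2nε²) ≤ 0.062/322.
So 2nε² ≥ ln(322/0.062) = 8.555172.
Hence n ≥ 8.555172/(2·0.094²) = 484.109.
The smallest integer n is 485.

485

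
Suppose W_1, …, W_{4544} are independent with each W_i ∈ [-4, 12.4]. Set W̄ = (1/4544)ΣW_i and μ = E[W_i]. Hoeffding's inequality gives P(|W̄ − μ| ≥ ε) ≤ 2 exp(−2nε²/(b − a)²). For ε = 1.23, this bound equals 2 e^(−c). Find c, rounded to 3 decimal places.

51.120

c = 2nε²/(b − a)² = 2·4544·1.23² / 16.4² = 51.1200.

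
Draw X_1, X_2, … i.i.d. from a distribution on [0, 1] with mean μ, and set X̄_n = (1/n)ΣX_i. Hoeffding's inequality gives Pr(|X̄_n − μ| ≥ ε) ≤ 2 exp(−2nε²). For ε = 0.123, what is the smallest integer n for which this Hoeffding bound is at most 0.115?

Require 2·exp(−2nε²) ≤ 0.115, i.e. 2nε² ≥ ln(2/0.115) = 2.855970.
So n ≥ 2.855970 / (2·0.123²) = 94.387.
The smallest integer n is 95.

95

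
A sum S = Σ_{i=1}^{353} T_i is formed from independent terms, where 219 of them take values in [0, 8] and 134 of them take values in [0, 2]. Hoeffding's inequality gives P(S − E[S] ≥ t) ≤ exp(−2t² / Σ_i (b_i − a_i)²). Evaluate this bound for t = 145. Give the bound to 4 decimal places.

Σ(b_i − a_i)² = 219·8² + 134·2² = 14552.
Exponent = 2·145² / 14552 = 2.88964.
Bound = exp(−2.88964) = 0.05560.

0.0556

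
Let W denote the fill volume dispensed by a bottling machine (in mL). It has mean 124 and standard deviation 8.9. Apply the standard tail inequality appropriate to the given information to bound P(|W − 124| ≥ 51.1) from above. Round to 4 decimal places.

Mean and variance are known, so Chebyshev's inequality applies.
Chebyshev: P(|W − μ| ≥ t) ≤ Var(W)/t².
Var(W) = σ² = 8.9² = 79.21.
Bound = 79.21 / 2611.21 = 0.0303.

0.0303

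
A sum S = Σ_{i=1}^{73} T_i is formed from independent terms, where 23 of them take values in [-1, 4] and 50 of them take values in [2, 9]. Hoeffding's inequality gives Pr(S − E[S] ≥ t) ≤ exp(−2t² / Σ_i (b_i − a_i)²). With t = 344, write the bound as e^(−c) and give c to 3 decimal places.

78.239

Σ(b_i − a_i)² = 23·5² + 50·7² = 3025.
c = 2t² / 3025 = 2·344² / 3025 = 78.2387.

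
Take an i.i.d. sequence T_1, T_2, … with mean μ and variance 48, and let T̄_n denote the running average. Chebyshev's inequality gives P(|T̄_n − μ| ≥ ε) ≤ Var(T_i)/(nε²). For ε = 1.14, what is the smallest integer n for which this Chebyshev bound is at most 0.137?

Require 48/(n·1.14²) ≤ 0.137, i.e. n ≥ 48/(0.137·1.14²) = 269.594.
The smallest integer n is 270.

270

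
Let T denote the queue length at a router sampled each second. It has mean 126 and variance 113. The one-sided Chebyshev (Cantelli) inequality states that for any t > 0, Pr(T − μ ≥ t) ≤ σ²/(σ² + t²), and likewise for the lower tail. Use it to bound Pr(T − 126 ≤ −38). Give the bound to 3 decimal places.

0.073

Here σ² = 113 and t = 38, so σ² + t² = 1557.
Cantelli's bound: 113/1557 = 0.0726.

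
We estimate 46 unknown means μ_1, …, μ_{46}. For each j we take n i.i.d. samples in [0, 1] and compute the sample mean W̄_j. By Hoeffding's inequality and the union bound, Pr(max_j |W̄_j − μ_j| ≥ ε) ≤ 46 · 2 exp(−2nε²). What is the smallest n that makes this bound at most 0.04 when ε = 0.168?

138

Need 2·46·exp(−2nε²) ≤ 0.04, i.e. exp(−2nε²) ≤ 0.04/92.
So 2nε² ≥ ln(92/0.04) = 7.740664.
Hence n ≥ 7.740664/(2·0.168²) = 137.129.
The smallest integer n is 138.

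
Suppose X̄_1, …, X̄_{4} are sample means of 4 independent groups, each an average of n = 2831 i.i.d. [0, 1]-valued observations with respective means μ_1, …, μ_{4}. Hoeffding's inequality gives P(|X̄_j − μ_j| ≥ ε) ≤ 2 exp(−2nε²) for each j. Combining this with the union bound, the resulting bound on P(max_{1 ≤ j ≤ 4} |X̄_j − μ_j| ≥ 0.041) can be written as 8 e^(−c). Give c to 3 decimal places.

Union bound over the 4 events: P(max_{1 ≤ j ≤ 4} |X̄_j − μ_j| ≥ 0.041) ≤ 4·2·exp(−2nε²) = 8 exp(−2·2831·0.041²).
So c = 2·2831·0.041² = 9.5178.

9.518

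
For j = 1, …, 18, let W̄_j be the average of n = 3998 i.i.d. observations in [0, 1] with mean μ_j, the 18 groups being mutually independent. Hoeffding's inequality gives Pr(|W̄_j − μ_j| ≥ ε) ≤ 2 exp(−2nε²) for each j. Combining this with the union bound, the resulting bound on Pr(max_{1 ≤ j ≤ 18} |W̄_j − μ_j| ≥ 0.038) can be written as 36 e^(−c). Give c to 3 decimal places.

11.546

Union bound over the 18 events: Pr(max_{1 ≤ j ≤ 18} |W̄_j − μ_j| ≥ 0.038) ≤ 18·2·exp(−2nε²) = 36 exp(−2·3998·0.038²).
So c = 2·3998·0.038² = 11.5462.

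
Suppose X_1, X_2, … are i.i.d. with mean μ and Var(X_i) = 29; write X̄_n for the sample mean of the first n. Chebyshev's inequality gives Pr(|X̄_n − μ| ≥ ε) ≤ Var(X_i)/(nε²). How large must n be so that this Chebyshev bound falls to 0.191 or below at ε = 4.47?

8

Require 29/(n·4.47²) ≤ 0.191, i.e. n ≥ 29/(0.191·4.47²) = 7.599.
The smallest integer n is 8.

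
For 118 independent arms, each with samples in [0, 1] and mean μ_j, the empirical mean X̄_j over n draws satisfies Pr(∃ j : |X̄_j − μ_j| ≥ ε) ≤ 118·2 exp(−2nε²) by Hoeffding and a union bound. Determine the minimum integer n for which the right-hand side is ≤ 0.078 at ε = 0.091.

Need 2·118·exp(−2nε²) ≤ 0.078, i.e. exp(−2nε²) ≤ 0.078/236.
So 2nε² ≥ ln(236/0.078) = 8.014878.
Hence n ≥ 8.014878/(2·0.091²) = 483.932.
The smallest integer n is 484.

484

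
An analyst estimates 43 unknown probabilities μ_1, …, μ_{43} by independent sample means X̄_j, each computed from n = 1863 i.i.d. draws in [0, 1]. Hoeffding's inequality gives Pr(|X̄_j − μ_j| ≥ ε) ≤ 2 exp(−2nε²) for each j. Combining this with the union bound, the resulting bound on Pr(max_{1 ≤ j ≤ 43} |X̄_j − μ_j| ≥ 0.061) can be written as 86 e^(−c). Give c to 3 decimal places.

Union bound over the 43 events: Pr(max_{1 ≤ j ≤ 43} |X̄_j − μ_j| ≥ 0.061) ≤ 43·2·exp(−2nε²) = 86 exp(−2·1863·0.061²).
So c = 2·1863·0.061² = 13.8644.

13.864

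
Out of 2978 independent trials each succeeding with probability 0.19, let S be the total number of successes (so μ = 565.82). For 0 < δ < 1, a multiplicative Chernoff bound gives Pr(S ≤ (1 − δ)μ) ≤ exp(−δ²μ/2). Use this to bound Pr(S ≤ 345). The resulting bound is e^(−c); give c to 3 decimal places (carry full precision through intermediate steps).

Write 345 = (1 − δ)μ, so δ = 1 − 345/565.82 = 0.3902655…
Then the exponent is δ²μ/2 = (μ − 345)²/(2μ) = 43.089209.

43.089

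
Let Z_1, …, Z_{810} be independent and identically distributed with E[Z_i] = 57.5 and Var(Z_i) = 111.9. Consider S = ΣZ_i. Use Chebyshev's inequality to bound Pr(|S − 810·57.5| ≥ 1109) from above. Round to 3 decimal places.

Var(S) = n·Var(Z_i) = 810·111.9 = 90639.
Chebyshev: Pr(|S − 810·57.5| ≥ 1109) ≤ Var(S)/1109² = 90639/1229881 = 0.0737.

0.074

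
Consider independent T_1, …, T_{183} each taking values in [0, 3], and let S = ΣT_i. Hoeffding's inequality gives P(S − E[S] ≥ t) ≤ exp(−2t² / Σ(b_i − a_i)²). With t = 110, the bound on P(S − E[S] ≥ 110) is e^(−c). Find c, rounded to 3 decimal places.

Σ(b_i − a_i)² = 183·(3)² = 1647.
c = 2t²/1647 = 2·110²/1647 = 14.6934.

14.693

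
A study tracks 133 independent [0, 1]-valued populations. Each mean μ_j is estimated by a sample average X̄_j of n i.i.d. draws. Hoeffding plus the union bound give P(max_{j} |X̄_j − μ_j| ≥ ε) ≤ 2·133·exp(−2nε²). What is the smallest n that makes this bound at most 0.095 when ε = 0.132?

228

Need 2·133·exp(−2nε²) ≤ 0.095, i.e. exp(−2nε²) ≤ 0.095/266.
So 2nε² ≥ ln(266/0.095) = 7.937375.
Hence n ≥ 7.937375/(2·0.132²) = 227.771.
The smallest integer n is 228.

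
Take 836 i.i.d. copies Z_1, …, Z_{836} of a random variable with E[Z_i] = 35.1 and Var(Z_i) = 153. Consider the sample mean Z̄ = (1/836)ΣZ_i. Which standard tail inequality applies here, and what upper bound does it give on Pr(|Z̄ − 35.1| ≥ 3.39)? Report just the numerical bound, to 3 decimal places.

With mean and variance of each term known, Chebyshev's inequality bounds the deviation of the sum (or sample mean).
Var(Z̄) = Var(Z_i)/n = 153/836 = 0.18301.
Chebyshev: Pr(|Z̄ − 35.1| ≥ 3.39) ≤ Var(Z̄)/(3.39)² = 153/(836·3.39²) = 0.0159.

0.016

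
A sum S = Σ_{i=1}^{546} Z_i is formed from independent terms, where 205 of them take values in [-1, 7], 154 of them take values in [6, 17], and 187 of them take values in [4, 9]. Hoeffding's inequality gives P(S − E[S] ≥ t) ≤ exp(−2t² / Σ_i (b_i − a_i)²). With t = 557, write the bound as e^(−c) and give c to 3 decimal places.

Σ(b_i − a_i)² = 205·8² + 154·11² + 187·5² = 36429.
c = 2t² / 36429 = 2·557² / 36429 = 17.0331.

17.033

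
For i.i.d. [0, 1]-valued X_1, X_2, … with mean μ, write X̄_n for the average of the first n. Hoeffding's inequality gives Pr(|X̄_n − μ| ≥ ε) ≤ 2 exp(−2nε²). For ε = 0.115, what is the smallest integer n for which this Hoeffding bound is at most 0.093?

Require 2·exp(−2nε²) ≤ 0.093, i.e. 2nε² ≥ ln(2/0.093) = 3.068303.
So n ≥ 3.068303 / (2·0.115²) = 116.004.
The smallest integer n is 117.

117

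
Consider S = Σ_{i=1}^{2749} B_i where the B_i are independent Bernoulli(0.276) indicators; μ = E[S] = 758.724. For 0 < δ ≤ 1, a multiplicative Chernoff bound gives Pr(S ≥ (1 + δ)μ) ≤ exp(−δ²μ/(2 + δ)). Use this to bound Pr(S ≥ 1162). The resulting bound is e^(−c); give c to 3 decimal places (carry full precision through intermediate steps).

84.672

Write 1162 = (1 + δ)μ, so δ = 1162/758.724 − 1 = 0.5315187…
Then the exponent is δ²μ/(2 + δ) = (1162 − μ)² / (μ·(2 + δ)) = 84.671995.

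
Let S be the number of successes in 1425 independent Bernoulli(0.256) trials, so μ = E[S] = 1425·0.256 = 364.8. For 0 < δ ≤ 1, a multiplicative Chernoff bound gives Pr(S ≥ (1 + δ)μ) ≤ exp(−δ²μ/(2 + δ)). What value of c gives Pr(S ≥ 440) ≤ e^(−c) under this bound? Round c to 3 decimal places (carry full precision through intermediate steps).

Write 440 = (1 + δ)μ, so δ = 440/364.8 − 1 = 0.2061404…
Then the exponent is δ²μ/(2 + δ) = (440 − μ)² / (μ·(2 + δ)) = 7.026640.

7.027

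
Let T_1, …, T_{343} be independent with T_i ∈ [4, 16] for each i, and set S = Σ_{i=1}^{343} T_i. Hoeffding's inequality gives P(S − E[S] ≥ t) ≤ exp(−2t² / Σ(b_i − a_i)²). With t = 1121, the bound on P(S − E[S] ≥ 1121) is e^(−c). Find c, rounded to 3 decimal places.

50.884

Σ(b_i − a_i)² = 343·(12)² = 49392.
c = 2t²/49392 = 2·1121²/49392 = 50.8844.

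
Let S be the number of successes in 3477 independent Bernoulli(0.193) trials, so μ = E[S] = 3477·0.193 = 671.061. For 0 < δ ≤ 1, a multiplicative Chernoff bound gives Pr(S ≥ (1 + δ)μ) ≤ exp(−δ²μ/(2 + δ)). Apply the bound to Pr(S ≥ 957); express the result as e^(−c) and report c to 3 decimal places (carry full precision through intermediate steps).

Write 957 = (1 + δ)μ, so δ = 957/671.061 − 1 = 0.4260999…
Then the exponent is δ²μ/(2 + δ) = (957 − μ)² / (μ·(2 + δ)) = 50.219931.

50.220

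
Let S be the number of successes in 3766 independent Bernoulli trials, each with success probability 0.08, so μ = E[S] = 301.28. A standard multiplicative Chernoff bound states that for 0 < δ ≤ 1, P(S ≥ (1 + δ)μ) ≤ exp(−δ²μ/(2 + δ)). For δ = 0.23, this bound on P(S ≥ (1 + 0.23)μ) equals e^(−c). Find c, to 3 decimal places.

c = δ²μ/(2 + δ) = 0.23²·301.28/(2 + 0.23) = 7.1470.

7.147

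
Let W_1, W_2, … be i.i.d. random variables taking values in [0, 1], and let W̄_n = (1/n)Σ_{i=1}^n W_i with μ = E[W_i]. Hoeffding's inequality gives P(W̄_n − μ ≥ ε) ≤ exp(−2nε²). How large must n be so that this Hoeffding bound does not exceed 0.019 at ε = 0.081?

Require exp(−2nε²) ≤ 0.019, i.e. 2nε² ≥ ln(1/0.019) = 3.963316.
So n ≥ 3.963316 / (2·0.081²) = 302.036.
The smallest integer n is 303.

303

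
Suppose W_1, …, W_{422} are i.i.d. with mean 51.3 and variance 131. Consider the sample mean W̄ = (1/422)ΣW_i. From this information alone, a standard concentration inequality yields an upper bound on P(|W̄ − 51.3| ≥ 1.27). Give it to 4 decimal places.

With mean and variance of each term known, Chebyshev's inequality bounds the deviation of the sum (or sample mean).
Var(W̄) = Var(W_i)/n = 131/422 = 0.31043.
Chebyshev: P(|W̄ − 51.3| ≥ 1.27) ≤ Var(W̄)/(1.27)² = 131/(422·1.27²) = 0.1925.

0.1925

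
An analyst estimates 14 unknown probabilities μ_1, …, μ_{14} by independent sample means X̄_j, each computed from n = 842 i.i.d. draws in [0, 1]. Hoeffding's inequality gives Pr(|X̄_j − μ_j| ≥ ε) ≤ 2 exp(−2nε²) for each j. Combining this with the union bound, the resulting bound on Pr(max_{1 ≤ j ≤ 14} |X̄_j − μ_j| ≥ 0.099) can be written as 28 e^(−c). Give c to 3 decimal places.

16.505

Union bound over the 14 events: Pr(max_{1 ≤ j ≤ 14} |X̄_j − μ_j| ≥ 0.099) ≤ 14·2·exp(−2nε²) = 28 exp(−2·842·0.099²).
So c = 2·842·0.099² = 16.5049.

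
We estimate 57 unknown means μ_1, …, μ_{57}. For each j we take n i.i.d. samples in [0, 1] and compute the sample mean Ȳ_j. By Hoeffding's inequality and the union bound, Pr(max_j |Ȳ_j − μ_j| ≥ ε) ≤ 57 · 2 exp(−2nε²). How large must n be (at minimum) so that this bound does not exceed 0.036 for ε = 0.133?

Need 2·57·exp(−2nε²) ≤ 0.036, i.e. exp(−2nε²) ≤ 0.036/114.
So 2nε² ≥ ln(114/0.036) = 8.060435.
Hence n ≥ 8.060435/(2·0.133²) = 227.837.
The smallest integer n is 228.

228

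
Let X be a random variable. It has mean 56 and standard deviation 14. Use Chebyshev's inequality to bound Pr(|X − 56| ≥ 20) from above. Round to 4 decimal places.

0.4900

Chebyshev: Pr(|X − μ| ≥ t) ≤ Var(X)/t².
Var(X) = σ² = 14² = 196.
Bound = 196 / 400 = 0.4900.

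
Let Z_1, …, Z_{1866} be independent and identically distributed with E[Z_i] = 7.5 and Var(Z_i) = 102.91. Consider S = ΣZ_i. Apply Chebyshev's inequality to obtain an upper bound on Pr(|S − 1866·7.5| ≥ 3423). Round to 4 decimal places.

Var(S) = n·Var(Z_i) = 1866·102.91 = 192030.06.
Chebyshev: Pr(|S − 1866·7.5| ≥ 3423) ≤ Var(S)/3423² = 192030.06/11716929 = 0.0164.

0.0164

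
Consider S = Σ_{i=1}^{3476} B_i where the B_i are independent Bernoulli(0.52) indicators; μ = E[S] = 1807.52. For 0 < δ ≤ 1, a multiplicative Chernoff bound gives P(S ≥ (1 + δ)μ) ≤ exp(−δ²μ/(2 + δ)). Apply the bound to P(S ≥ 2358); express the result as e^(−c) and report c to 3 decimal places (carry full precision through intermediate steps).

Write 2358 = (1 + δ)μ, so δ = 2358/1807.52 − 1 = 0.3045499…
Then the exponent is δ²μ/(2 + δ) = (2358 − μ)² / (μ·(2 + δ)) = 72.746795.

72.747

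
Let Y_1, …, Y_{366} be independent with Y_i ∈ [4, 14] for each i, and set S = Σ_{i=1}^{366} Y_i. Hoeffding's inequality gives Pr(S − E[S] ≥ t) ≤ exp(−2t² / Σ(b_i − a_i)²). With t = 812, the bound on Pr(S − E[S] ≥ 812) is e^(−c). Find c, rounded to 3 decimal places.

36.030

Σ(b_i − a_i)² = 366·(10)² = 36600.
c = 2t²/36600 = 2·812²/36600 = 36.0297.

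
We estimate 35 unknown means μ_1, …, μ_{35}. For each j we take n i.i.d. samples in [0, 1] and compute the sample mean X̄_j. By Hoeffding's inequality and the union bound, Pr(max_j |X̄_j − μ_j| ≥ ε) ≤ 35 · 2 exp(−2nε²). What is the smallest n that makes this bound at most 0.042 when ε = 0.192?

101

Need 2·35·exp(−2nε²) ≤ 0.042, i.e. exp(−2nε²) ≤ 0.042/70.
So 2nε² ≥ ln(70/0.042) = 7.418581.
Hence n ≥ 7.418581/(2·0.192²) = 100.621.
The smallest integer n is 101.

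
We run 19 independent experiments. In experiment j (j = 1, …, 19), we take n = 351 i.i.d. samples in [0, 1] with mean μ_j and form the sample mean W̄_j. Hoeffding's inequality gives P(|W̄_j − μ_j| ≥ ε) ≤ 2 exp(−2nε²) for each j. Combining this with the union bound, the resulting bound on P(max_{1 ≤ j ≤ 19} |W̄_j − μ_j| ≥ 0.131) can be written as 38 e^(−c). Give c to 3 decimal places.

12.047

Union bound over the 19 events: P(max_{1 ≤ j ≤ 19} |W̄_j − μ_j| ≥ 0.131) ≤ 19·2·exp(−2nε²) = 38 exp(−2·351·0.131²).
So c = 2·351·0.131² = 12.0470.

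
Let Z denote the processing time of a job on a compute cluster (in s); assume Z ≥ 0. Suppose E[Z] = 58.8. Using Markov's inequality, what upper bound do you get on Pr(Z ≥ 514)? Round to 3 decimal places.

Markov's inequality: for a non-negative random variable, Pr(Z ≥ a) ≤ E[Z]/a.
Here E[Z] = 58.8 and a = 514, so the bound is 58.8/514 = 0.1144.

0.114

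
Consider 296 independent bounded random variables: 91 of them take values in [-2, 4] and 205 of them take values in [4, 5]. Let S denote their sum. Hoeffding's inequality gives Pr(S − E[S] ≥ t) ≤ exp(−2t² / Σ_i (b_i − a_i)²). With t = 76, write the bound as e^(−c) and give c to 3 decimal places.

3.319

Σ(b_i − a_i)² = 91·6² + 205·1² = 3481.
c = 2t² / 3481 = 2·76² / 3481 = 3.3186.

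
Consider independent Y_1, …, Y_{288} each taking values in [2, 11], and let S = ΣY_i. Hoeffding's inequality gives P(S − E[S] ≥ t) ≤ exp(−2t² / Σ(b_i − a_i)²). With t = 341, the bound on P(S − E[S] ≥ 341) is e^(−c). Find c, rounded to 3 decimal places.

9.969

Σ(b_i − a_i)² = 288·(9)² = 23328.
c = 2t²/23328 = 2·341²/23328 = 9.9692.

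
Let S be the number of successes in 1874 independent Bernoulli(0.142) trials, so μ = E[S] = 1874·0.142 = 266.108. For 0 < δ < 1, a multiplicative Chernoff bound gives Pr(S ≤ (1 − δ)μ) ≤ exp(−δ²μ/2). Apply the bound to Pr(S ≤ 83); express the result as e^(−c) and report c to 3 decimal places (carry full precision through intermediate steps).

Write 83 = (1 − δ)μ, so δ = 1 − 83/266.108 = 0.6880966…
Then the exponent is δ²μ/2 = (μ − 83)²/(2μ) = 62.997993.

62.998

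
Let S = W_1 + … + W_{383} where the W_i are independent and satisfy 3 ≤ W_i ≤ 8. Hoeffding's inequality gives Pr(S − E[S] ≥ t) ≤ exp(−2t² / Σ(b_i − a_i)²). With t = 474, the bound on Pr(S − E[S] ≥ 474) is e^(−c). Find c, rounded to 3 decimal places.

Σ(b_i − a_i)² = 383·(5)² = 9575.
c = 2t²/9575 = 2·474²/9575 = 46.9297.

46.930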